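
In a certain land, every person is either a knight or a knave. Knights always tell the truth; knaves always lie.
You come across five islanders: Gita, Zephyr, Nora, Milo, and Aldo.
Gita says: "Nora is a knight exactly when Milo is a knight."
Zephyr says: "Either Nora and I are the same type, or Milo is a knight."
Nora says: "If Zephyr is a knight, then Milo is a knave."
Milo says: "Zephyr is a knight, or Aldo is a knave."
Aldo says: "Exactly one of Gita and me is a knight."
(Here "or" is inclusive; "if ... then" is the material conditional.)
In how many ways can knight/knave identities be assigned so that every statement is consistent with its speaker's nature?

3

Consistent assignments:
  Gita=knave, Zephyr=knight, Nora=knave, Milo=knight, Aldo=knight
  Gita=knave, Zephyr=knight, Nora=knave, Milo=knight, Aldo=knave
  Gita=knave, Zephyr=knave, Nora=knight, Milo=knave, Aldo=knight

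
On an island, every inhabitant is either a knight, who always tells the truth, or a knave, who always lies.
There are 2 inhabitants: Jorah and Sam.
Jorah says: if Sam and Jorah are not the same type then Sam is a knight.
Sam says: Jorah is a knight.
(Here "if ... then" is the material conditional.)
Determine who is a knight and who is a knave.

Jorah (knight): "if Sam and Jorah are not the same type then Sam is a knight" — True. ✓
Since Sam is a knight, "Jorah is a knight" needs to be True, which holds.

Knights: Jorah and Sam. Knaves: none.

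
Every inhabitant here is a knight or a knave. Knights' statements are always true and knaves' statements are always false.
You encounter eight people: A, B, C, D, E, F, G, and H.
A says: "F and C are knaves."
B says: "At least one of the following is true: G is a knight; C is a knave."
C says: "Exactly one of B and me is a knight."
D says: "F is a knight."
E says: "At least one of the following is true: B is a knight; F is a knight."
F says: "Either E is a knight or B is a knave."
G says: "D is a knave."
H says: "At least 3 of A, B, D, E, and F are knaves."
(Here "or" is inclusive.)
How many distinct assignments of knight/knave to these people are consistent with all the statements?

1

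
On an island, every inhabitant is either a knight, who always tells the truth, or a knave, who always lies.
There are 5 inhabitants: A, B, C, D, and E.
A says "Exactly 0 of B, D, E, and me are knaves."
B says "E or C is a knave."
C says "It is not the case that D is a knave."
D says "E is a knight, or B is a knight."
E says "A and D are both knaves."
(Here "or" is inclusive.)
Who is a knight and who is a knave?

Suppose A is a knight. Then A's statement "exactly 0 of B, D, E, and me are knaves" would have to be true. Checking the 16 ways to assign the others, none is consistent with every speaker.
(For instance, with B=knight, C=knight, D=knight, E=knave, A's claim "exactly 0 of B, D, E, and me are knaves" comes out false where it would need to be true.)
So A must be a knave, making "exactly 0 of B, D, E, and me are knaves" false. Taking A=knave, B=knight, C=knight, D=knight, E=knave, each remaining statement checks out:
  B (knight): "E or C is a knave" — true. ✓
  C (knight): "it is not the case that D is a knave" — true. ✓
  D (knight): "E is a knight, or B is a knight" — true. ✓
  E (knave): "A and D are both knaves" — false. ✓
This is the unique consistent assignment.

A is a knave, B is a knight, C is a knight, D is a knight, and E is a knave.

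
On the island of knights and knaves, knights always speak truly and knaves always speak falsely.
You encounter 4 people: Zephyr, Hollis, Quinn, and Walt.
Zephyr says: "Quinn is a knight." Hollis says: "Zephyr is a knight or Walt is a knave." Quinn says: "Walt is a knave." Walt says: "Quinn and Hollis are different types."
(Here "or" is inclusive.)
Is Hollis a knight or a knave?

Hollis is a knight.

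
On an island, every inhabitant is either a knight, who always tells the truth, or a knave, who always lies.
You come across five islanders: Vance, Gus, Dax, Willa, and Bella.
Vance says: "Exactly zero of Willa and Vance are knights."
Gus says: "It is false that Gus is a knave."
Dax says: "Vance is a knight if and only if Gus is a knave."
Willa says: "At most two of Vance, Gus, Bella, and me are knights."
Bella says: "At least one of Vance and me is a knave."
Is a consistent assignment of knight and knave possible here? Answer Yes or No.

Yes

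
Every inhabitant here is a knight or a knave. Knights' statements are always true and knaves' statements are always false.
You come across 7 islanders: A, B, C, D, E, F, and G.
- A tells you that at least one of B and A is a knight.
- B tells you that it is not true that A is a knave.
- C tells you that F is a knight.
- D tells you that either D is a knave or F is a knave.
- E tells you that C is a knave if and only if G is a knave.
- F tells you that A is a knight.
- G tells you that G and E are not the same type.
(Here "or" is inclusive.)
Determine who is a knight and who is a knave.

Knights: D and G. Knaves: A, B, C, E, and F.

A (knave): "at least one of B and A is a knight" — False. ✓
B is a knave; "it is not true that A is a knave" is False, as required.
Since C is a knave, "F is a knight" needs to be False, which holds.
Since D is a knight, "either D is a knave or F is a knave" needs to be True, which holds.
As a knave, E's statement "C is a knave if and only if G is a knave" should be False; it is.
F (knave): "A is a knight" — False. ✓
G is a knight, so "G and E are not the same type" must be True — and it is.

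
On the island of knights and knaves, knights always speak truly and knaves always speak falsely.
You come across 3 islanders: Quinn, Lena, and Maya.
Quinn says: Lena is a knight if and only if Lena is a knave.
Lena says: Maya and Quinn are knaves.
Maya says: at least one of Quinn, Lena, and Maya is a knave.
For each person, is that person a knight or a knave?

Quinn is a knave; "Lena is a knight if and only if Lena is a knave" is false, as required.
As a knave, Lena's statement "Maya and Quinn are knaves" should be false; it is.
Maya is a knight; "at least one of Quinn, Lena, and Maya is a knave" is True, as required.

Quinn is a knave, Lena is a knave, and Maya is a knight.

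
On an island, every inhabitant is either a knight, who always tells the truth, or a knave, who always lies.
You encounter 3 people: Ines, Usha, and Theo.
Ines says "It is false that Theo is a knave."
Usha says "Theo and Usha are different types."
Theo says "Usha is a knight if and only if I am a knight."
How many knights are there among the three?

1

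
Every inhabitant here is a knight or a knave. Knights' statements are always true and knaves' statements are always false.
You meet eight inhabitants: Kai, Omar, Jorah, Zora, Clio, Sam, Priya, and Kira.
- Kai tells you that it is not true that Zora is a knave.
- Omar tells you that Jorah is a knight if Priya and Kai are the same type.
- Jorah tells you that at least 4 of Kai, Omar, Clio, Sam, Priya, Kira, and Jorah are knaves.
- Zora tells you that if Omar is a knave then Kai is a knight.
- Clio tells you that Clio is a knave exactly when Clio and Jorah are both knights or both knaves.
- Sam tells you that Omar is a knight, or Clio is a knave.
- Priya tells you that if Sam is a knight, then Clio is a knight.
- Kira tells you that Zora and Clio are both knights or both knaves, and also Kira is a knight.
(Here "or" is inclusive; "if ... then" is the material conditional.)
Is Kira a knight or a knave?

Kira is a knight.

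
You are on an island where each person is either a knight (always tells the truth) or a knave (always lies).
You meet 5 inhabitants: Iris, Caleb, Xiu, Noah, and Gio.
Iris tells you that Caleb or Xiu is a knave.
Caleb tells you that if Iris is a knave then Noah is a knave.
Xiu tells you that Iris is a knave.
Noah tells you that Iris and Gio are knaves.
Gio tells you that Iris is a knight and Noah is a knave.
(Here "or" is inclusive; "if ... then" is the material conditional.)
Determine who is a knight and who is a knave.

Iris is a knight, Caleb is a knight, Xiu is a knave, Noah is a knave, and Gio is a knight.

Suppose Iris is a knave. Then Iris's statement "Caleb or Xiu is a knave" would have to be false. Checking the 16 ways to assign the others, none is consistent with every speaker.
(For instance, with Caleb=knight, Xiu=knave, Noah=knave, Gio=knight, Iris's claim "Caleb or Xiu is a knave" comes out true where it would need to be false.)
So Iris must be a knight, making "Caleb or Xiu is a knave" true. Taking Iris=knight, Caleb=knight, Xiu=knave, Noah=knave, Gio=knight, each remaining statement checks out:
  Caleb (knight): "if Iris is a knave then Noah is a knave" — true. ✓
  Xiu (knave): "Iris is a knave" — false. ✓
  Noah (knave): "Iris and Gio are knaves" — false. ✓
  Gio (knight): "Iris is a knight and Noah is a knave" — true. ✓
This is the unique consistent assignment.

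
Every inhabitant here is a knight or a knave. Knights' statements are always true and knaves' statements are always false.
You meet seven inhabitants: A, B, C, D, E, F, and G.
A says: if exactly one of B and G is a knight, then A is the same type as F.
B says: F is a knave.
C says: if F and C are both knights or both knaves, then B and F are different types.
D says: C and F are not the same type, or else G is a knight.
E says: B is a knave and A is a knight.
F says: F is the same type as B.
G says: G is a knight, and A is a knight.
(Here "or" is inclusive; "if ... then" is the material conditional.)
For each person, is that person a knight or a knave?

A is a knight, B is a knight, C is a knight, D is a knight, E is a knave, F is a knave, and G is a knight.

A is a knight, and the claim "if exactly one of B and G is a knight, then A is the same type as F" is indeed true.
Since B is a knight, "F is a knave" needs to be true, which holds.
C is a knight; "if F and C are both knights or both knaves, then B and F are different types" is true, as required.
D is a knight; "C and F are not the same type, or else G is a knight" is true, as required.
As a knave, E's statement "B is a knave and A is a knight" should be false; it is.
As a knave, F's statement "F is the same type as B" should be false; it is.
G (knight): "G is a knight, and A is a knight" — true. ✓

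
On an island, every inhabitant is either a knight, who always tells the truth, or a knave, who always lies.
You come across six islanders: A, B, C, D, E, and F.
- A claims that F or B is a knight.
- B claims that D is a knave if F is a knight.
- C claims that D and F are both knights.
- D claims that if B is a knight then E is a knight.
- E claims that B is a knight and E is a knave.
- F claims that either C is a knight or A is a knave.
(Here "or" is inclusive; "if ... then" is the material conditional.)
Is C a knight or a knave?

C is a knight.

Consistent assignments: {A=knight, B=knave, C=knight, D=knight, E=knave, F=knight}
In every consistent assignment, C is a knight.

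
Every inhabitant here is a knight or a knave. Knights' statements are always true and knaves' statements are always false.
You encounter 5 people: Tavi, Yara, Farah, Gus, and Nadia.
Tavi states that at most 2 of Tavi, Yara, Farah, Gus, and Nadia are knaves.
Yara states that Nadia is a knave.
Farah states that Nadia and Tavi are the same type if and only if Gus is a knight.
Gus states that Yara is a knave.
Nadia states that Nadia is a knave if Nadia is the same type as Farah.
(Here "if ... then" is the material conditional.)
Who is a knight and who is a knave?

Suppose Tavi is a knight. Then Tavi's statement "at most 2 of Tavi, Yara, Farah, Gus, and Nadia are knaves" would have to be true. Checking the 16 ways to assign the others, none is consistent with every speaker.
(For instance, with Yara=knave, Farah=knave, Gus=knight, Nadia=knight, Farah's claim "Nadia and Tavi are the same type if and only if Gus is a knight" comes out true where it would need to be false.)
So Tavi must be a knave, making "at most 2 of Tavi, Yara, Farah, Gus, and Nadia are knaves" false. Taking Tavi=knave, Yara=knave, Farah=knave, Gus=knight, Nadia=knight, each remaining statement checks out:
  Yara (knave): "Nadia is a knave" — false. ✓
  Farah (knave): "Nadia and Tavi are the same type if and only if Gus is a knight" — false. ✓
  Gus (knight): "Yara is a knave" — true. ✓
  Nadia (knight): "Nadia is a knave if Nadia is the same type as Farah" — true. ✓
This is the unique consistent assignment.

Tavi is a knave, Yara is a knave, Farah is a knave, Gus is a knight, and Nadia is a knight.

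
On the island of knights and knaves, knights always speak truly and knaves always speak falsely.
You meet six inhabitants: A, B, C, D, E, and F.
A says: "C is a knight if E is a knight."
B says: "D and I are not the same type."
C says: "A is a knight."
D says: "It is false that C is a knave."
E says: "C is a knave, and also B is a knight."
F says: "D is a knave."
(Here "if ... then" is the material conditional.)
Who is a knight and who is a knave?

As a knave, A's statement "C is a knight if E is a knight" should be False; it is.
B is a knight, so "D and I are not the same type" must be True — and it is.
As a knave, C's statement "A is a knight" should be False; it is.
D is a knave, so "it is false that C is a knave" must be False — and it is.
As a knight, E's statement "C is a knave, and also B is a knight" should be True; it is.
F is a knight; "D is a knave" is True, as required.

A is a knave, B is a knight, C is a knave, D is a knave, E is a knight, and F is a knight.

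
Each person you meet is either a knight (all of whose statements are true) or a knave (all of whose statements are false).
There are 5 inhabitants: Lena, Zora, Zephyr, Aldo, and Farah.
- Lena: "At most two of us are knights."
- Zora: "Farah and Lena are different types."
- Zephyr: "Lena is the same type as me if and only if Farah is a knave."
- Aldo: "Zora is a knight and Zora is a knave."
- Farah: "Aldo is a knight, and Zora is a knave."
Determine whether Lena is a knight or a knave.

Lena is a knight.

Consistent assignments: {Lena=knight, Zora=knight, Zephyr=knave, Aldo=knave, Farah=knave}
In every consistent assignment, Lena is a knight.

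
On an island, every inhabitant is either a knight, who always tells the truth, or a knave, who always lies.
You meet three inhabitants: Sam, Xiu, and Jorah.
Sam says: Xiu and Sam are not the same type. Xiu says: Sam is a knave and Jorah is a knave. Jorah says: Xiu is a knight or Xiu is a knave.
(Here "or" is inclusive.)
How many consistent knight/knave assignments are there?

2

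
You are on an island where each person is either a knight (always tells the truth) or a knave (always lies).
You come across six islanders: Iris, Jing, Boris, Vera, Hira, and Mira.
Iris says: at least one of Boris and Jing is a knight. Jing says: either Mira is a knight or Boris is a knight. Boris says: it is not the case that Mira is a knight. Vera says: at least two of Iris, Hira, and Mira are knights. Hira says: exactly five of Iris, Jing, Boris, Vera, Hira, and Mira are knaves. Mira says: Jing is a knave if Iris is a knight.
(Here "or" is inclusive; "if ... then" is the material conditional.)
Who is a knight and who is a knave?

Knights: Iris, Jing, and Boris. Knaves: Vera, Hira, and Mira.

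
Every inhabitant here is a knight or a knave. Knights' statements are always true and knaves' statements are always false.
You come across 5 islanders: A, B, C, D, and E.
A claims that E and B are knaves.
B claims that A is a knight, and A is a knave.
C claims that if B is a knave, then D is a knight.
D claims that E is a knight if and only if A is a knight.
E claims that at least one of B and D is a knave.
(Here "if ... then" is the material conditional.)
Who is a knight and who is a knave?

As a knave, A's statement "E and B are knaves" should be false; it is.
B (knave): "A is a knight, and A is a knave" — false. ✓
C is a knave; "if B is a knave, then D is a knight" is false, as required.
D is a knave, and the claim "E is a knight if and only if A is a knight" is indeed false.
E is a knight, and the claim "at least one of B and D is a knave" is indeed true.

A is a knave, B is a knave, C is a knave, D is a knave, and E is a knight.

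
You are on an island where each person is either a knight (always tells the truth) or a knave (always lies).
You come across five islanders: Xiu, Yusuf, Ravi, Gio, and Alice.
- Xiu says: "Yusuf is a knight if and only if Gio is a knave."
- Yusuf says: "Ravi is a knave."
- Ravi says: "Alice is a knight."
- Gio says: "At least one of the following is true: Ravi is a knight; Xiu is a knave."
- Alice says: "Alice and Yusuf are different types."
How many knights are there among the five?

The unique consistent assignment is Xiu=knight, Yusuf=knave, Ravi=knight, Gio=knight, Alice=knight.
That has 4 knights.

4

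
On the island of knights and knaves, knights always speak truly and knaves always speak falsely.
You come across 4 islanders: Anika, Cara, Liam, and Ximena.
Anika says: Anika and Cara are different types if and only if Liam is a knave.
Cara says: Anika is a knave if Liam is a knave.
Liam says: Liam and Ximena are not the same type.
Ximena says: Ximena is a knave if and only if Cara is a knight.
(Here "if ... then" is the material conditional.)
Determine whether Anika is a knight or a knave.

Anika is a knight.

Consistent assignments: {Anika=knight, Cara=knave, Liam=knave, Ximena=knave}
In every consistent assignment, Anika is a knight.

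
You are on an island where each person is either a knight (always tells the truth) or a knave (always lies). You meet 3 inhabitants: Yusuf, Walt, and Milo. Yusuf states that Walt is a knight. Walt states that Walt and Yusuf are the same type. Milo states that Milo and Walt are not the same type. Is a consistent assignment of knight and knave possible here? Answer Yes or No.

Checking all 8 assignments, each has at least one speaker whose statement's truth value contradicts their type.

No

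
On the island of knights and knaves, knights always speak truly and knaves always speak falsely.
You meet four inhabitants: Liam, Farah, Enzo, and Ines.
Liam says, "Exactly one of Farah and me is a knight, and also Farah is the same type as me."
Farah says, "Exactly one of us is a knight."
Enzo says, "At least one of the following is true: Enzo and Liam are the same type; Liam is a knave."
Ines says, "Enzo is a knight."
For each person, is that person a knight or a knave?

Suppose Liam is a knight. Then Liam's statement "exactly one of Farah and me is a knight, and also Farah is the same type as me" would have to be true. Checking the 8 ways to assign the others, none is consistent with every speaker.
(For instance, with Farah=knave, Enzo=knight, Ines=knight, Liam's claim "exactly one of Farah and me is a knight, and also Farah is the same type as me" comes out false where it would need to be true.)
So Liam must be a knave, making "exactly one of Farah and me is a knight, and also Farah is the same type as me" false. Taking Liam=knave, Farah=knave, Enzo=knight, Ines=knight, each remaining statement checks out:
  Farah (knave): "exactly one of us is a knight" — false. ✓
  Enzo (knight): "at least one of the following is true: Enzo and Liam are the same type; Liam is a knave" — true. ✓
  Ines (knight): "Enzo is a knight" — true. ✓
This is the unique consistent assignment.

Knights: Enzo and Ines. Knaves: Liam and Farah.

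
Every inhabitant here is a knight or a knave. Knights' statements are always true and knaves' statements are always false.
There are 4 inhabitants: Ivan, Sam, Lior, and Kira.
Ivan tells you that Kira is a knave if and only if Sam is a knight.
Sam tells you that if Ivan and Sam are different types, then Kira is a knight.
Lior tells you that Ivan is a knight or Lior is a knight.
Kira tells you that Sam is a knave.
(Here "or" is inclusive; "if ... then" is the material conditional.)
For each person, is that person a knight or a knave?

Ivan is a knight, Sam is a knight, Lior is a knight, and Kira is a knave.

As a knight, Ivan's statement "Kira is a knave if and only if Sam is a knight" should be true; it is.
Sam is a knight, so "if Ivan and Sam are different types, then Kira is a knight" must be true — and it is.
Lior is a knight; "Ivan is a knight or Lior is a knight" is true, as required.
Since Kira is a knave, "Sam is a knave" needs to be false, which holds.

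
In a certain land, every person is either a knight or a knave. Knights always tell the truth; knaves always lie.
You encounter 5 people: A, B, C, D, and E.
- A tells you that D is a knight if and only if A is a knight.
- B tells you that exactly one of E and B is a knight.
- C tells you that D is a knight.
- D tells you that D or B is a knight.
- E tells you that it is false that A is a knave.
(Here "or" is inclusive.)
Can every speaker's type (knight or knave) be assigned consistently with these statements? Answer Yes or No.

Yes

One consistent assignment: A=knave, B=knight, C=knight, D=knight, E=knave.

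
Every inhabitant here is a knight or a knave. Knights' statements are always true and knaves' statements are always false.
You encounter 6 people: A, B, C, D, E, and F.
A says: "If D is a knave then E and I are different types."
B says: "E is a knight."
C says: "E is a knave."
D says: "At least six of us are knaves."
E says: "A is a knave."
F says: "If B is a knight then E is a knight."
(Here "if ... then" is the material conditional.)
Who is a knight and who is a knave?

Knights: A, C, and F. Knaves: B, D, and E.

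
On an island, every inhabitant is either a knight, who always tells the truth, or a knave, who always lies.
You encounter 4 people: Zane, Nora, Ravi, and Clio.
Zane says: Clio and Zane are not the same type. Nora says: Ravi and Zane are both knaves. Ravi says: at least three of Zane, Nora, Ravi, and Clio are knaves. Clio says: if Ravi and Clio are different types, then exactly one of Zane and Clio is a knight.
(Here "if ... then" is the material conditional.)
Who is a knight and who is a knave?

Knights: Ravi. Knaves: Zane, Nora, and Clio.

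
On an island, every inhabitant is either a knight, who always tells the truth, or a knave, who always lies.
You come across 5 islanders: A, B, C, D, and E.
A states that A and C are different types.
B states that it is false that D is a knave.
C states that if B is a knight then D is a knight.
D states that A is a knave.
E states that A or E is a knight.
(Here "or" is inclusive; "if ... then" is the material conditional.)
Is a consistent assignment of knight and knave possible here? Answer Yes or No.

No

Checking all 32 assignments, each has at least one speaker whose statement's truth value contradicts their type.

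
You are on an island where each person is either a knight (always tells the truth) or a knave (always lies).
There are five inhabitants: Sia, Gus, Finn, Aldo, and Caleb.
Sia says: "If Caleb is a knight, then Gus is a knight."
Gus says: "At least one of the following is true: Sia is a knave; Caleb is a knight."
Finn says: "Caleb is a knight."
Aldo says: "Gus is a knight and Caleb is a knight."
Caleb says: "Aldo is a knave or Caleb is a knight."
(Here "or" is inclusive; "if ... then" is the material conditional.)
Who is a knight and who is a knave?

Sia is a knight, Gus is a knight, Finn is a knight, Aldo is a knight, and Caleb is a knight.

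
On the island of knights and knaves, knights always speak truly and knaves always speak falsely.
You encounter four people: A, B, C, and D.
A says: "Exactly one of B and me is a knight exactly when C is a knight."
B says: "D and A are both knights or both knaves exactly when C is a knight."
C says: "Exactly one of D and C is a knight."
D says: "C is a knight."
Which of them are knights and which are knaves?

A is a knight, so "exactly one of B and me is a knight exactly when C is a knight" must be True — and it is.
As a knight, B's statement "D and A are both knights or both knaves exactly when C is a knight" should be True; it is.
C is a knave, and the claim "exactly one of D and C is a knight" is indeed False.
D is a knave, so "C is a knight" must be False — and it is.

A is a knight, B is a knight, C is a knave, and D is a knave.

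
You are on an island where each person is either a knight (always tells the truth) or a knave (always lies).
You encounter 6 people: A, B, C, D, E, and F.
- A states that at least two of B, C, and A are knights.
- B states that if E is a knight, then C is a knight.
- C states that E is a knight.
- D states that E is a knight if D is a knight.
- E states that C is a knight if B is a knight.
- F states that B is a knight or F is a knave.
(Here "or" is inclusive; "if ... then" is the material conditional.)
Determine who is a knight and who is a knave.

A is a knight, B is a knight, C is a knight, D is a knight, E is a knight, and F is a knight.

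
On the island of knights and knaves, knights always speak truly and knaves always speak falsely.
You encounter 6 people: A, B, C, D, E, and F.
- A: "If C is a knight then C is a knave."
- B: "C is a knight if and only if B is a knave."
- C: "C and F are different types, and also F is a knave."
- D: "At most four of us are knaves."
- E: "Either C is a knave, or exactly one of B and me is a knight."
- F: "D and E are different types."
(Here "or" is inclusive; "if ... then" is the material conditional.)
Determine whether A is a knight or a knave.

A is a knight.

Consistent assignments: {A=knight, B=knight, C=knave, D=knight, E=knight, F=knave}; {A=knight, B=knave, C=knave, D=knight, E=knight, F=knave}
In every consistent assignment, A is a knight.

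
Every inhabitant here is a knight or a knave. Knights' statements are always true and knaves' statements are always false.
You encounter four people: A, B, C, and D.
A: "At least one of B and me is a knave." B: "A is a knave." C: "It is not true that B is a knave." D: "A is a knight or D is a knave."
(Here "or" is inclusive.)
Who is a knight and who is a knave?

A is a knight, B is a knave, C is a knave, and D is a knight.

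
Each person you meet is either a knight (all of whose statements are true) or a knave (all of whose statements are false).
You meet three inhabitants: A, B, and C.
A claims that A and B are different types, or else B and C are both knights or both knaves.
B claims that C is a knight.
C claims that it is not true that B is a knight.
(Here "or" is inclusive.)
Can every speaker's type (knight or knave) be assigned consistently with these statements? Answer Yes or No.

No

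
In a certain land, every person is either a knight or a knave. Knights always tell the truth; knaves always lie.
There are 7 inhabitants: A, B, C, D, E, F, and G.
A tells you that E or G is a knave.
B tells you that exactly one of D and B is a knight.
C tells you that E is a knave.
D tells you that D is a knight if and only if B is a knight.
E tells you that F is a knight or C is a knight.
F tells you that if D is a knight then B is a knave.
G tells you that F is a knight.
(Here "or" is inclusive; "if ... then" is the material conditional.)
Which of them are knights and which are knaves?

A is a knave, B is a knight, C is a knave, D is a knave, E is a knight, F is a knight, and G is a knight.

As a knave, A's statement "E or G is a knave" should be False; it is.
B is a knight, and the claim "exactly one of D and B is a knight" is indeed True.
As a knave, C's statement "E is a knave" should be False; it is.
D is a knave, so "D is a knight if and only if B is a knight" must be False — and it is.
E is a knight, and the claim "F is a knight or C is a knight" is indeed True.
F is a knight, so "if D is a knight then B is a knave" must be True — and it is.
G is a knight, so "F is a knight" must be True — and it is.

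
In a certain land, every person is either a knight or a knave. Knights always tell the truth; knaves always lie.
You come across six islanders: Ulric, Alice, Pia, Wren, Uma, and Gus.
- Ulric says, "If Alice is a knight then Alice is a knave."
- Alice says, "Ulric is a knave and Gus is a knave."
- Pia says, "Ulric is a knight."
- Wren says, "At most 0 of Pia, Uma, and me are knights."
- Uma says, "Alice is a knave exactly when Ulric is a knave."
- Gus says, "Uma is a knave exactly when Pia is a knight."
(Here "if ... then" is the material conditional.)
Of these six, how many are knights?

3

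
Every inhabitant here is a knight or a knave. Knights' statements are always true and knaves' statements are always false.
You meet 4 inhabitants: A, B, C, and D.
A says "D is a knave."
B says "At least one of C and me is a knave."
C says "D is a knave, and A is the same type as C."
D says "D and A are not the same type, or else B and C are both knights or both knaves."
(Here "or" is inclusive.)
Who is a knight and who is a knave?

Suppose A is a knight. Then A's statement "D is a knave" would have to be true. Checking the 8 ways to assign the others, none is consistent with every speaker.
(For instance, with B=knight, C=knave, D=knight, A's claim "D is a knave" comes out false where it would need to be true.)
So A must be a knave, making "D is a knave" false. Taking A=knave, B=knight, C=knave, D=knight, each remaining statement checks out:
  B (knight): "at least one of C and me is a knave" — true. ✓
  C (knave): "D is a knave, and A is the same type as C" — false. ✓
  D (knight): "D and A are not the same type, or else B and C are both knights or both knaves" — true. ✓
This is the unique consistent assignment.

A is a knave, B is a knight, C is a knave, and D is a knight.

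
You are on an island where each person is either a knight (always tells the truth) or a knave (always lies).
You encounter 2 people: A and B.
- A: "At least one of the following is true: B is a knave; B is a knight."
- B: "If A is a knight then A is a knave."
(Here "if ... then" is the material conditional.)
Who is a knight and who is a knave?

A is a knight and B is a knave.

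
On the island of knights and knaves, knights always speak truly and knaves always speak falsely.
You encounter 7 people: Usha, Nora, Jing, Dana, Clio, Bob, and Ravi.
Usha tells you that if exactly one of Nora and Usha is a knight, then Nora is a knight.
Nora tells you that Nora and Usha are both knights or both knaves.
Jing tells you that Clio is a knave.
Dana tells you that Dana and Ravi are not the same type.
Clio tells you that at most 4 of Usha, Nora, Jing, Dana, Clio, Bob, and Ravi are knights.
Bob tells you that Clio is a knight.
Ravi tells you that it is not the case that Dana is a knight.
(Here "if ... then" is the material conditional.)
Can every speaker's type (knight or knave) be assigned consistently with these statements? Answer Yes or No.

No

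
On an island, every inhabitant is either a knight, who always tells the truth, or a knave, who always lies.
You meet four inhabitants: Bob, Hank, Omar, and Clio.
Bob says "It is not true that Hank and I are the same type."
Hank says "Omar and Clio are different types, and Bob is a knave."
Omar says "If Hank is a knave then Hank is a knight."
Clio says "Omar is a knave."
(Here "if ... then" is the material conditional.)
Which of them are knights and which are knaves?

Bob is a knight, so "it is not true that Hank and I are the same type" must be True — and it is.
As a knave, Hank's statement "Omar and Clio are different types, and Bob is a knave" should be false; it is.
Since Omar is a knave, "if Hank is a knave then Hank is a knight" needs to be false, which holds.
Since Clio is a knight, "Omar is a knave" needs to be True, which holds.

Bob is a knight, Hank is a knave, Omar is a knave, and Clio is a knight.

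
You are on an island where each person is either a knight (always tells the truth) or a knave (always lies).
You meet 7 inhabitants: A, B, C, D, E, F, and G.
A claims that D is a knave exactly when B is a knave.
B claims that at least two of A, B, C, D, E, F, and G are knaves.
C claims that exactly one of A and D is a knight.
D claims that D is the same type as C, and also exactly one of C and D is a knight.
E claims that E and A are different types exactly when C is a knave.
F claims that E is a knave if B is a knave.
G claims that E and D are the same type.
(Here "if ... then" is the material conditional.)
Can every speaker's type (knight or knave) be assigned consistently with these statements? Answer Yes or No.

One consistent assignment: A=knave, B=knight, C=knave, D=knave, E=knight, F=knight, G=knave.

Yes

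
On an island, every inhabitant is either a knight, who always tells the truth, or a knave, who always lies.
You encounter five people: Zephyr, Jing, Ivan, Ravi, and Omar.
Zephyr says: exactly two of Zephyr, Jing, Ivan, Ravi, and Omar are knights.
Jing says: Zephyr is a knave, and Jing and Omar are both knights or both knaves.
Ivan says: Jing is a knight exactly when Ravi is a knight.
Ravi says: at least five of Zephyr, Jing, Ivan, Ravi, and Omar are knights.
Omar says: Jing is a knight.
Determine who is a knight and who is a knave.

Suppose Zephyr is a knave. Then Zephyr's statement "exactly two of Zephyr, Jing, Ivan, Ravi, and Omar are knights" would have to be false. Checking the 16 ways to assign the others, none is consistent with every speaker.
(For instance, with Jing=knave, Ivan=knight, Ravi=knave, Omar=knave, Jing's claim "Zephyr is a knave, and Jing and Omar are both knights or both knaves" comes out true where it would need to be false.)
So Zephyr must be a knight, making "exactly two of Zephyr, Jing, Ivan, Ravi, and Omar are knights" true. Taking Zephyr=knight, Jing=knave, Ivan=knight, Ravi=knave, Omar=knave, each remaining statement checks out:
  Jing (knave): "Zephyr is a knave, and Jing and Omar are both knights or both knaves" — false. ✓
  Ivan (knight): "Jing is a knight exactly when Ravi is a knight" — true. ✓
  Ravi (knave): "at least five of Zephyr, Jing, Ivan, Ravi, and Omar are knights" — false. ✓
  Omar (knave): "Jing is a knight" — false. ✓
This is the unique consistent assignment.

Zephyr is a knight, Jing is a knave, Ivan is a knight, Ravi is a knave, and Omar is a knave.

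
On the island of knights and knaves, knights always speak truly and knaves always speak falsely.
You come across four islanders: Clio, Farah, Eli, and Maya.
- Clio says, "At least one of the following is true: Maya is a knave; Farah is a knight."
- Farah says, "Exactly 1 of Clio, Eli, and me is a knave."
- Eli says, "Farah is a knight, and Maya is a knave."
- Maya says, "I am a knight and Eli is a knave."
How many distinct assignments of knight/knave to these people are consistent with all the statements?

Consistent assignments:
  Clio=knight, Farah=knight, Eli=knave, Maya=knight
  Clio=knight, Farah=knave, Eli=knave, Maya=knave
  Clio=knave, Farah=knave, Eli=knave, Maya=knight

3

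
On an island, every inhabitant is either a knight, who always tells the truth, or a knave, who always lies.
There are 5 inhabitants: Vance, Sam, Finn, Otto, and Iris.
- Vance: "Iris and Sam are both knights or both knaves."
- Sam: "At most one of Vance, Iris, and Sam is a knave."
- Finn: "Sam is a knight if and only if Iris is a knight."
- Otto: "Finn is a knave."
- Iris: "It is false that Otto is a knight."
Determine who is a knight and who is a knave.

Suppose Vance is a knave. Then Vance's statement "Iris and Sam are both knights or both knaves" would have to be false. Checking the 16 ways to assign the others, none is consistent with every speaker.
(For instance, with Sam=knight, Finn=knight, Otto=knave, Iris=knight, Vance's claim "Iris and Sam are both knights or both knaves" comes out true where it would need to be false.)
So Vance must be a knight, making "Iris and Sam are both knights or both knaves" true. Taking Vance=knight, Sam=knight, Finn=knight, Otto=knave, Iris=knight, each remaining statement checks out:
  Sam (knight): "at most one of Vance, Iris, and Sam is a knave" — true. ✓
  Finn (knight): "Sam is a knight if and only if Iris is a knight" — true. ✓
  Otto (knave): "Finn is a knave" — false. ✓
  Iris (knight): "it is false that Otto is a knight" — true. ✓
This is the unique consistent assignment.

Knights: Vance, Sam, Finn, and Iris. Knaves: Otto.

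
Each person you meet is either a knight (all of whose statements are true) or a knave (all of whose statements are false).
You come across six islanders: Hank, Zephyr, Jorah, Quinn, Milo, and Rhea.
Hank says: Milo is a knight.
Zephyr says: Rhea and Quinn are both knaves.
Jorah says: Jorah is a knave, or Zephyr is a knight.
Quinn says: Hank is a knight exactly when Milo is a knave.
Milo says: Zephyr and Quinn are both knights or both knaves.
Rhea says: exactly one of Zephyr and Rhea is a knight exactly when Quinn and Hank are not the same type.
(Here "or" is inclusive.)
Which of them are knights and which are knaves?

Hank is a knave, Zephyr is a knight, Jorah is a knight, Quinn is a knave, Milo is a knave, and Rhea is a knave.

Hank is a knave; "Milo is a knight" is false, as required.
Zephyr is a knight, and the claim "Rhea and Quinn are both knaves" is indeed True.
Since Jorah is a knight, "Jorah is a knave, or Zephyr is a knight" needs to be True, which holds.
Quinn (knave): "Hank is a knight exactly when Milo is a knave" — false. ✓
Milo is a knave, so "Zephyr and Quinn are both knights or both knaves" must be false — and it is.
Rhea is a knave, so "exactly one of Zephyr and Rhea is a knight exactly when Quinn and Hank are not the same type" must be false — and it is.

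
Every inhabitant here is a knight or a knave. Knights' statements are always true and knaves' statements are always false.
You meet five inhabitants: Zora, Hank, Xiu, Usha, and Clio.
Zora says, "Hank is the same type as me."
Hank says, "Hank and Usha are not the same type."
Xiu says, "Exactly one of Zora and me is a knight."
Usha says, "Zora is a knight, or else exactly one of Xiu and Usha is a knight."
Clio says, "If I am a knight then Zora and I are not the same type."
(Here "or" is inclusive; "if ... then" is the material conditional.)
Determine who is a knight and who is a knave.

Zora is a knave, Hank is a knight, Xiu is a knave, Usha is a knave, and Clio is a knight.

Zora is a knave, and the claim "Hank is the same type as me" is indeed false.
Since Hank is a knight, "Hank and Usha are not the same type" needs to be True, which holds.
Xiu is a knave, so "exactly one of Zora and me is a knight" must be false — and it is.
Usha is a knave, so "Zora is a knight, or else exactly one of Xiu and Usha is a knight" must be false — and it is.
Clio is a knight, and the claim "if I am a knight then Zora and I are not the same type" is indeed True.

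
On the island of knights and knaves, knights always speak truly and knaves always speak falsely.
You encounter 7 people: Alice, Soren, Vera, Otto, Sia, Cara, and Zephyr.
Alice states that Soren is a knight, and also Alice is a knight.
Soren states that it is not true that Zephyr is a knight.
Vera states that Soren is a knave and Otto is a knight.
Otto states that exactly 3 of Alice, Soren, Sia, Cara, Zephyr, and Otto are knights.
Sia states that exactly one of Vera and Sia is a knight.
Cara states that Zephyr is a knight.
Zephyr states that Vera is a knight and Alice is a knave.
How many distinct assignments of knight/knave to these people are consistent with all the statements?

5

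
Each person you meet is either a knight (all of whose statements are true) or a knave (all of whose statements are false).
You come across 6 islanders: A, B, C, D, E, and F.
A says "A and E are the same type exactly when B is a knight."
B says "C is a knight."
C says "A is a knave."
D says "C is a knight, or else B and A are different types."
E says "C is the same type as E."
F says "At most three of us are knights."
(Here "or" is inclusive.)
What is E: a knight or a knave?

E is a knight.

Consistent assignments: {A=knave, B=knight, C=knight, D=knight, E=knight, F=knave}
In every consistent assignment, E is a knight.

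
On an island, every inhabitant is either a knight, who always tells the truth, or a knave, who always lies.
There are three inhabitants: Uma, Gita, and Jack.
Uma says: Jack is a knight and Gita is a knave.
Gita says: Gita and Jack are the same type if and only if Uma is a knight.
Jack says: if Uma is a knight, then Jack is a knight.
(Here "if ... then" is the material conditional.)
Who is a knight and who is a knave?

Uma is a knight, so "Jack is a knight and Gita is a knave" must be true — and it is.
Gita (knave): "Gita and Jack are the same type if and only if Uma is a knight" — False. ✓
Jack is a knight, and the claim "if Uma is a knight, then Jack is a knight" is indeed true.

Uma is a knight, Gita is a knave, and Jack is a knight.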